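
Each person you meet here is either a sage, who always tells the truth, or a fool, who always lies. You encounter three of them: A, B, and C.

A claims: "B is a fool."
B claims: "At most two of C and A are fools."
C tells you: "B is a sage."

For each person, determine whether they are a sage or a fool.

A: fool, B: sage, C: sage

Regardless of anyone's role, B's statement is true, so B is a sage.
With that fixed, C's statement is true, so C is a sage.
With that fixed, A's statement is false, so A is a fool.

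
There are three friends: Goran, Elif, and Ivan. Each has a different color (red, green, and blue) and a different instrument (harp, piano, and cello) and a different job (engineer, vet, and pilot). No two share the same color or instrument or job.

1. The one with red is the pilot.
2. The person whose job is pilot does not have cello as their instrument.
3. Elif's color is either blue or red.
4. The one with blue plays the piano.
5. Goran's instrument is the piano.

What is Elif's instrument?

With clues 1–4, cello is impossible for Elif's instrument.
With clues 1–5, piano is impossible for Elif's instrument.
That leaves harp.

harp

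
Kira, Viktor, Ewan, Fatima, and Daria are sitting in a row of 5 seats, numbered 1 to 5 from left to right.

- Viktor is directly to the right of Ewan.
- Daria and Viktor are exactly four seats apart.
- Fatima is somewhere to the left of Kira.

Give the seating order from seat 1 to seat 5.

From clue 1: Viktor is in {2,3,4,5}.
From clues 1–2: Daria → seat 1, Ewan → seat 4, Viktor → seat 5.
From clues 1–3: Fatima → seat 2, Kira → seat 3.

Daria, Fatima, Kira, Ewan, Viktor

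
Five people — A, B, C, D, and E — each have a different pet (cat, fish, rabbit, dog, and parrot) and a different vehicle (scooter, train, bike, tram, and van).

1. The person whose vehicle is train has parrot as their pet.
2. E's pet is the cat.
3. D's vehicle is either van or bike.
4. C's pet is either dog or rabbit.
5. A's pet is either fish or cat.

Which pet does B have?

With clues 1–2, cat is impossible for B's pet.
With clues 1–5, dog, fish, and rabbit are impossible for B's pet.
That leaves parrot.

parrot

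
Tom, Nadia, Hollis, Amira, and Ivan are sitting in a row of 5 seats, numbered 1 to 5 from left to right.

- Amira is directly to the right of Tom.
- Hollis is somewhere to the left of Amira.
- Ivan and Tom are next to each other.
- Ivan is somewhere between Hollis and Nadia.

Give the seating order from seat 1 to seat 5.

From clue 1: Tom is in {1,2,3,4}.
From clues 1–2: Tom is in {2,3,4}.
From clues 1–3: Tom is in {3,4}.
From clues 1–4: Hollis → seat 1, Ivan → seat 2, Tom → seat 3, Amira → seat 4, Nadia → seat 5.

Hollis, Ivan, Tom, Amira, Nadia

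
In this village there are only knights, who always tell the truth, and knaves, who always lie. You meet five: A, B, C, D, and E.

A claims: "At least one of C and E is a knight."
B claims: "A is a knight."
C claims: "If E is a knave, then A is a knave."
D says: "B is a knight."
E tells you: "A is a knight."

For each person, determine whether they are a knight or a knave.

A: knight, B: knight, C: knight, D: knight, E: knight

Consider A. Suppose A is a knave.
Then no assignment of the remaining roles makes every statement match its speaker's type — contradiction.
So A is a knight.
With that fixed, B's statement is true, so B is a knight.
With that fixed, D's statement is true, so D is a knight.
With that fixed, E's statement is true, so E is a knight.
With that fixed, C's statement is true, so C is a knight.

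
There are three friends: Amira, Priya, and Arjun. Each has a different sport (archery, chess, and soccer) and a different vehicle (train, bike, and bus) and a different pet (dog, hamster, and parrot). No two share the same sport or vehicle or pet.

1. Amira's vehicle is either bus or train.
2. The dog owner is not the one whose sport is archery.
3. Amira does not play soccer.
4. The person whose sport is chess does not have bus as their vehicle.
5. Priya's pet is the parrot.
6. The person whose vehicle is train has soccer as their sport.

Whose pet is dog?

Arjun

With clues 1–5, Priya is impossible for the one with pet dog.
With clues 1–6, Amira is impossible for the one with pet dog.
That leaves Arjun.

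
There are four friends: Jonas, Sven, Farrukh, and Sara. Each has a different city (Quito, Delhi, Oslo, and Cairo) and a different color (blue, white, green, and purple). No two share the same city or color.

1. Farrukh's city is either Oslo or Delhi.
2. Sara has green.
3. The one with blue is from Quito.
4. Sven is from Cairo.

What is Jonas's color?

blue

With clues 1–2, green is impossible for Jonas's color.
With clues 1–4, purple and white are impossible for Jonas's color.
That leaves blue.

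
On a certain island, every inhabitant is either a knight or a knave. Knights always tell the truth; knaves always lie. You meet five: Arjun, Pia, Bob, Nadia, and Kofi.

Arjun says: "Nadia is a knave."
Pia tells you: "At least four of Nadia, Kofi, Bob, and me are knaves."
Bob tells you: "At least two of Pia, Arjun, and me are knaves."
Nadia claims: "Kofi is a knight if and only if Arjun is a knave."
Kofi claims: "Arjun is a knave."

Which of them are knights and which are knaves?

Consider Arjun. Suppose Arjun is a knight.
Then no assignment of the remaining roles makes every statement match its speaker's type — contradiction.
So Arjun is a knave.
With that fixed, Kofi's statement is true, so Kofi is a knight.
With that fixed, Pia's statement is false, so Pia is a knave.
With that fixed, Bob's statement is true, so Bob is a knight.
With that fixed, Nadia's statement is true, so Nadia is a knight.

Arjun: knave, Pia: knave, Bob: knight, Nadia: knight, Kofi: knight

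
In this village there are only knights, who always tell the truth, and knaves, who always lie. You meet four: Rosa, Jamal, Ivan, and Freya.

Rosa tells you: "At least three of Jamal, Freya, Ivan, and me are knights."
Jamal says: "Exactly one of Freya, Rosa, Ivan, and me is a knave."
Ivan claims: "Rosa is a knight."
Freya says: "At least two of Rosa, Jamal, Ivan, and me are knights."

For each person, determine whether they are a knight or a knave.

Consider Rosa. Suppose Rosa is a knight.
Then no assignment of the remaining roles makes every statement match its speaker's type — contradiction.
So Rosa is a knave.
With that fixed, Ivan's statement is false, so Ivan is a knave.
With that fixed, Jamal's statement is false, so Jamal is a knave.
With that fixed, Freya's statement is false, so Freya is a knave.

Rosa: knave, Jamal: knave, Ivan: knave, Freya: knave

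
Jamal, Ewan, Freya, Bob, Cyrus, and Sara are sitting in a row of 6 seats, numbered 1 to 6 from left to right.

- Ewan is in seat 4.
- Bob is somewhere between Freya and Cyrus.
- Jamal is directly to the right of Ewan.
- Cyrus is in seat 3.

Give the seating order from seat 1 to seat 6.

Freya, Bob, Cyrus, Ewan, Jamal, Sara

From clue 1: Ewan → seat 4.
From clues 1–2: Bob is in {2,3,5}.
From clues 1–3: Jamal → seat 5.
From clues 1–4: Freya → seat 1, Bob → seat 2, Cyrus → seat 3, Sara → seat 6.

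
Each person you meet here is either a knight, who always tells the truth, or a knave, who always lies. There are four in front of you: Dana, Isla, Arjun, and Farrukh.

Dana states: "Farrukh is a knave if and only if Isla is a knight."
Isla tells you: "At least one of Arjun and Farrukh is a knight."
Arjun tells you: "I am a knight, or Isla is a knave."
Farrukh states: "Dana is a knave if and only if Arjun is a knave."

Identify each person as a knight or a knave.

Dana: knave, Isla: knight, Arjun: knave, Farrukh: knight

Consider Dana. Suppose Dana is a knight.
Then no assignment of the remaining roles makes every statement match its speaker's type — contradiction.
So Dana is a knave.
Consider Isla. Suppose Isla is a knave.
Then no assignment of the remaining roles makes every statement match its speaker's type — contradiction.
So Isla is a knight.
Consider Arjun. Suppose Arjun is a knight.
Then no assignment of the remaining roles makes every statement match its speaker's type — contradiction.
So Arjun is a knave.
With that fixed, Farrukh's statement is true, so Farrukh is a knight.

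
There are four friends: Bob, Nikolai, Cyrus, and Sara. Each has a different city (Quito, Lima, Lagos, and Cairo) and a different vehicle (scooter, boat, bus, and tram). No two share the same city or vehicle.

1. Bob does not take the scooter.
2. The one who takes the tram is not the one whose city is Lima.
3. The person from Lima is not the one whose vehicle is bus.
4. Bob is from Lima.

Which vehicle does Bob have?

Clue 1 rules out scooter for Bob's vehicle.
With clues 1–4, bus and tram are impossible for Bob's vehicle.
That leaves boat.

boat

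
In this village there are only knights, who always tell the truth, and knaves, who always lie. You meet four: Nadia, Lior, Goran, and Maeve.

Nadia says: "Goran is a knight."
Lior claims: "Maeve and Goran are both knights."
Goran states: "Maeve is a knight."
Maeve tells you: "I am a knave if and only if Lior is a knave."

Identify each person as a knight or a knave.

Nadia: knight, Lior: knight, Goran: knight, Maeve: knight

Consider Nadia. Suppose Nadia is a knave.
Then no assignment of the remaining roles makes every statement match its speaker's type — contradiction.
So Nadia is a knight.
Consider Lior. Suppose Lior is a knave.
Then whichever role Maeve has, Maeve's statement has the wrong truth value — contradiction.
So Lior is a knight.
Consider Goran. Suppose Goran is a knave.
Then Nadia's statement comes out false, contradicting Nadia being a knight.
So Goran is a knight.
Consider Maeve. Suppose Maeve is a knave.
Then Lior's statement comes out false, contradicting Lior being a knight.
So Maeve is a knight.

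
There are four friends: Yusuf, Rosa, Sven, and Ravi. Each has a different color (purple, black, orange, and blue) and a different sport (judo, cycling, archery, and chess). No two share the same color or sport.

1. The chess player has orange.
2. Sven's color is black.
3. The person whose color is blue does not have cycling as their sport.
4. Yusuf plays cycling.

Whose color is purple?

Yusuf

With clues 1–2, Sven is impossible for the one with color purple.
With clues 1–4, Ravi and Rosa are impossible for the one with color purple.
That leaves Yusuf.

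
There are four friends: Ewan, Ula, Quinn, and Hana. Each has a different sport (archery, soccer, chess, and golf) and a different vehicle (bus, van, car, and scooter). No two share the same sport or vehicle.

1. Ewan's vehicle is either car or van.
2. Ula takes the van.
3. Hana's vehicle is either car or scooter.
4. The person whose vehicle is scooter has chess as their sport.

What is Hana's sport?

chess

With clues 1–4, archery, golf, and soccer are impossible for Hana's sport.
That leaves chess.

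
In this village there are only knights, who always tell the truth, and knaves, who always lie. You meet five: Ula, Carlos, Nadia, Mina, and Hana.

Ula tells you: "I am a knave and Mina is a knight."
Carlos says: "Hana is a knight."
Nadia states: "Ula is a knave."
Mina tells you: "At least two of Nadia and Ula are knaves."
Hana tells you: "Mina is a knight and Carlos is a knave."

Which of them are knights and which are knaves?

Consider Ula. Suppose Ula is a knight.
Then Ula's own statement would have to be true, but it can't be — contradiction.
So Ula is a knave.
With that fixed, Nadia's statement is true, so Nadia is a knight.
With that fixed, Mina's statement is false, so Mina is a knave.
With that fixed, Hana's statement is false, so Hana is a knave.
With that fixed, Carlos's statement is false, so Carlos is a knave.

Ula: knave, Carlos: knave, Nadia: knight, Mina: knave, Hana: knave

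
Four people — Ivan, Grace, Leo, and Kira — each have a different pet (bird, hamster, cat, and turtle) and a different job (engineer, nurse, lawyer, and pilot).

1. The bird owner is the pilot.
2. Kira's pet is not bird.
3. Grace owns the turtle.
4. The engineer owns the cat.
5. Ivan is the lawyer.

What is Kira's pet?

cat

With clues 1–2, bird is impossible for Kira's pet.
With clues 1–3, turtle is impossible for Kira's pet.
With clues 1–5, hamster is impossible for Kira's pet.
That leaves cat.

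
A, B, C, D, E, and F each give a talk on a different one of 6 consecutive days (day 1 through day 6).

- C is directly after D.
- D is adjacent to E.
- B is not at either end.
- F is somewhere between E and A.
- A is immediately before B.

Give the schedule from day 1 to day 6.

From clue 1: C is in {2,3,4,5,6}.
From clues 1–2: C is in {3,4,5,6}.
From clues 1–3: B is in {2,3,4,5}.
From clues 1–4: A is in {1,6}.
From clues 1–5: A → day 1, B → day 2, F → day 3, E → day 4, D → day 5, C → day 6.

A, B, F, E, D, C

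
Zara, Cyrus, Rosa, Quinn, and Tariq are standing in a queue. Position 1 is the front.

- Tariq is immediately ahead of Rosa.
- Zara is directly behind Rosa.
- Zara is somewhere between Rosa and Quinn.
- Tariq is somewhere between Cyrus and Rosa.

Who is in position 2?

Tariq

With clues 1–2, Zara is ruled out for position 2.
With clues 1–3, Cyrus and Quinn are ruled out for position 2.
With clues 1–4, Rosa is ruled out for position 2.
So position 2 is Tariq.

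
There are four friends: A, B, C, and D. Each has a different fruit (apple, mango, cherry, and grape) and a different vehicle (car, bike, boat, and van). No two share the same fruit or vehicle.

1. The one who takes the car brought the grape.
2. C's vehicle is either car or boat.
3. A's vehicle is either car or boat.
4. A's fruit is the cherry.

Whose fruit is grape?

With clues 1–3, B and D are impossible for the one with fruit grape.
With clues 1–4, A is impossible for the one with fruit grape.
That leaves C.

C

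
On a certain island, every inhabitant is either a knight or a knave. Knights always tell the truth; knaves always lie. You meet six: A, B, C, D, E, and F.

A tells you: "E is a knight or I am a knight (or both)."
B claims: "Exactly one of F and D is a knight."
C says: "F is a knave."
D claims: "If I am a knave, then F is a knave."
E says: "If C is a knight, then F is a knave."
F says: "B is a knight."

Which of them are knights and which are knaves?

A: knight, B: knight, C: knave, D: knave, E: knight, F: knight

Consider A. Suppose A is a knave.
Then no assignment of the remaining roles makes every statement match its speaker's type — contradiction.
So A is a knight.
Consider B. Suppose B is a knave.
Then no assignment of the remaining roles makes every statement match its speaker's type — contradiction.
So B is a knight.
With that fixed, F's statement is true, so F is a knight.
With that fixed, C's statement is false, so C is a knave.
With that fixed, E's statement is true, so E is a knight.
Consider D. Suppose D is a knight.
Then B's statement comes out false, contradicting B being a knight.
So D is a knave.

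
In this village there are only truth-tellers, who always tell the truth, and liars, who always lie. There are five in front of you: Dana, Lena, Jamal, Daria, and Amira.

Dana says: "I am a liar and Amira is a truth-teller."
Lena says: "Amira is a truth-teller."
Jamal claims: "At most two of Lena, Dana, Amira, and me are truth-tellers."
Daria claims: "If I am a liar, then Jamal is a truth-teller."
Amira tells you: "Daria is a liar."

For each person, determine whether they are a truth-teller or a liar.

Dana: liar, Lena: liar, Jamal: truth-teller, Daria: truth-teller, Amira: liar

Consider Dana. Suppose Dana is a truth-teller.
Then Dana's own statement would have to be true, but it can't be — contradiction.
So Dana is a liar.
Consider Lena. Suppose Lena is a truth-teller.
Then no assignment of the remaining roles makes every statement match its speaker's type — contradiction.
So Lena is a liar.
With that fixed, Jamal's statement is true, so Jamal is a truth-teller.
With that fixed, Daria's statement is true, so Daria is a truth-teller.
With that fixed, Amira's statement is false, so Amira is a liar.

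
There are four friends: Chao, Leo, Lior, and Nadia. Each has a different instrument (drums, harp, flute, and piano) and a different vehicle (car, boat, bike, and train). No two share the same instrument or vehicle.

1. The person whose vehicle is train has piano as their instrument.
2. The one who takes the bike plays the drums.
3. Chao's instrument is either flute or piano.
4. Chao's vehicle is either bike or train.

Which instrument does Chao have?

piano

With clues 1–3, drums and harp are impossible for Chao's instrument.
With clues 1–4, flute is impossible for Chao's instrument.
That leaves piano.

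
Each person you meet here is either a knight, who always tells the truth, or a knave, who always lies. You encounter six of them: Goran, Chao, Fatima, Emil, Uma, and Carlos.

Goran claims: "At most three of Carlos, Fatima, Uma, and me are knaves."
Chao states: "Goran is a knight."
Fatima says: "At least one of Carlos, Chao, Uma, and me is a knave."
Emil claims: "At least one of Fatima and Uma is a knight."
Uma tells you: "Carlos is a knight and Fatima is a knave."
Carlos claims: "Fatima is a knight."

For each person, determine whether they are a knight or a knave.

Goran: knight, Chao: knight, Fatima: knight, Emil: knight, Uma: knave, Carlos: knight

Consider Goran. Suppose Goran is a knave.
Then no assignment of the remaining roles makes every statement match its speaker's type — contradiction.
So Goran is a knight.
With that fixed, Chao's statement is true, so Chao is a knight.
Consider Fatima. Suppose Fatima is a knave.
Then Fatima's own statement would have to be false, but it can't be — contradiction.
So Fatima is a knight.
With that fixed, Emil's statement is true, so Emil is a knight.
With that fixed, Uma's statement is false, so Uma is a knave.
With that fixed, Carlos's statement is true, so Carlos is a knight.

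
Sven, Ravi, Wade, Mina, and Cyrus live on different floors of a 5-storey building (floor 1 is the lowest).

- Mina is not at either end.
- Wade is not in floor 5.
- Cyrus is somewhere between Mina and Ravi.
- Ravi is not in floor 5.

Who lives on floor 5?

Sven

With clue 1, Mina is ruled out for floor 5.
With clues 1–2, Wade is ruled out for floor 5.
With clues 1–3, Cyrus is ruled out for floor 5.
With clues 1–4, Ravi is ruled out for floor 5.
So floor 5 is Sven.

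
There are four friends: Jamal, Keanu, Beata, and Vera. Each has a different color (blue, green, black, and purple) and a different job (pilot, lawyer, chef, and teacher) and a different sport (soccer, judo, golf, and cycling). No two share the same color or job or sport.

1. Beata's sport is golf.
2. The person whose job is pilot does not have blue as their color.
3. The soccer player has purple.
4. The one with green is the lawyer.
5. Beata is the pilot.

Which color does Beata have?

With clues 1–3, purple is impossible for Beata's color.
With clues 1–5, blue and green are impossible for Beata's color.
That leaves black.

black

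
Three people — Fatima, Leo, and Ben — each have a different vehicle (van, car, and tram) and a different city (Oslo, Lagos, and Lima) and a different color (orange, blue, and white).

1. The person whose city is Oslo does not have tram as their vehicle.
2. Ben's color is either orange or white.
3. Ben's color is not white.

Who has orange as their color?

Ben

With clues 1–3, Fatima and Leo are impossible for the one with color orange.
That leaves Ben.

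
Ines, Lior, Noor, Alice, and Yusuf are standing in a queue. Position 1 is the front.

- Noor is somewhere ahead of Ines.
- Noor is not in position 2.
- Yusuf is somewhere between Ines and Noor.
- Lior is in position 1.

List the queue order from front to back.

Lior, Alice, Noor, Yusuf, Ines

From clue 1: Ines is in {2,3,4,5}.
From clues 1–2: Noor is in {1,3,4}.
From clues 1–3: Noor is in {1,3}.
From clues 1–4: Lior → position 1, Alice → position 2, Noor → position 3, Yusuf → position 4, Ines → position 5.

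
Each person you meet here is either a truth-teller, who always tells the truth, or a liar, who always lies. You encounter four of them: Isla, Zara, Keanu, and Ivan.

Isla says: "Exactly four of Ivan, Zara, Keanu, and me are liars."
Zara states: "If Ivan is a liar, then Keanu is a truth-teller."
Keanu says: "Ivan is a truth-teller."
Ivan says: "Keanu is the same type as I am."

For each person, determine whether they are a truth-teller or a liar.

Consider Isla. Suppose Isla is a truth-teller.
Then Isla's own statement would have to be true, but it can't be — contradiction.
So Isla is a liar.
Consider Zara. Suppose Zara is a liar.
Then no assignment of the remaining roles makes every statement match its speaker's type — contradiction.
So Zara is a truth-teller.
Consider Keanu. Suppose Keanu is a liar.
Then whichever role Ivan has, Ivan's statement has the wrong truth value — contradiction.
So Keanu is a truth-teller.
Consider Ivan. Suppose Ivan is a liar.
Then Keanu's statement comes out false, contradicting Keanu being a truth-teller.
So Ivan is a truth-teller.

Isla: liar, Zara: truth-teller, Keanu: truth-teller, Ivan: truth-teller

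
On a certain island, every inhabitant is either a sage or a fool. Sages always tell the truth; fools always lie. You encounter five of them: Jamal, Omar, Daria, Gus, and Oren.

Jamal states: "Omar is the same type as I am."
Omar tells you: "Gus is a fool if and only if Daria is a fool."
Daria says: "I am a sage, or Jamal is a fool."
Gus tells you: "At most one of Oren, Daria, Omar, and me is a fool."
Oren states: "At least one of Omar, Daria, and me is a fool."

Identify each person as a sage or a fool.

Consider Jamal. Suppose Jamal is a fool.
Then no assignment of the remaining roles makes every statement match its speaker's type — contradiction.
So Jamal is a sage.
Consider Omar. Suppose Omar is a fool.
Then Jamal's statement comes out false, contradicting Jamal being a sage.
So Omar is a sage.
Consider Daria. Suppose Daria is a sage.
Then whichever role Oren has, Oren's statement has the wrong truth value — contradiction.
So Daria is a fool.
With that fixed, Oren's statement is true, so Oren is a sage.
Consider Gus. Suppose Gus is a sage.
Then Omar's statement comes out false, contradicting Omar being a sage.
So Gus is a fool.

Jamal: sage, Omar: sage, Daria: fool, Gus: fool, Oren: sage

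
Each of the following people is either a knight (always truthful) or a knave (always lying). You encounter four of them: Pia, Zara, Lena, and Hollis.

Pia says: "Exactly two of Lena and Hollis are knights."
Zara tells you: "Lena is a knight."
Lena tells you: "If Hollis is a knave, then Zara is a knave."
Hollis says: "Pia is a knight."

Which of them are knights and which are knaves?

Pia: knight, Zara: knight, Lena: knight, Hollis: knight

Consider Pia. Suppose Pia is a knave.
Then no assignment of the remaining roles makes every statement match its speaker's type — contradiction.
So Pia is a knight.
With that fixed, Hollis's statement is true, so Hollis is a knight.
With that fixed, Lena's statement is true, so Lena is a knight.
With that fixed, Zara's statement is true, so Zara is a knight.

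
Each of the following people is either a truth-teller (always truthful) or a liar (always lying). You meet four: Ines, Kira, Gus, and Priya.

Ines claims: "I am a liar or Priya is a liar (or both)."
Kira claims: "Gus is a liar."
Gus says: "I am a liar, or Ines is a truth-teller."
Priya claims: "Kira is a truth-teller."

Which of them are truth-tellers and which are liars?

Ines: truth-teller, Kira: liar, Gus: truth-teller, Priya: liar

Consider Ines. Suppose Ines is a liar.
Then Ines's own statement would have to be false, but it can't be — contradiction.
So Ines is a truth-teller.
With that fixed, Gus's statement is true, so Gus is a truth-teller.
With that fixed, Kira's statement is false, so Kira is a liar.
With that fixed, Priya's statement is false, so Priya is a liar.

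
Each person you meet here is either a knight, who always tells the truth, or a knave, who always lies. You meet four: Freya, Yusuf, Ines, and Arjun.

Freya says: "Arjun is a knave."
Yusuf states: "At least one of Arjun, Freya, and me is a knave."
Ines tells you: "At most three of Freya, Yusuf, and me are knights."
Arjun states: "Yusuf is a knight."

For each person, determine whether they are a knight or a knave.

Freya: knave, Yusuf: knight, Ines: knight, Arjun: knight

Regardless of anyone's role, Ines's statement is true, so Ines is a knight.
Consider Freya. Suppose Freya is a knight.
Then no assignment of the remaining roles makes every statement match its speaker's type — contradiction.
So Freya is a knave.
With that fixed, Yusuf's statement is true, so Yusuf is a knight.
With that fixed, Arjun's statement is true, so Arjun is a knight.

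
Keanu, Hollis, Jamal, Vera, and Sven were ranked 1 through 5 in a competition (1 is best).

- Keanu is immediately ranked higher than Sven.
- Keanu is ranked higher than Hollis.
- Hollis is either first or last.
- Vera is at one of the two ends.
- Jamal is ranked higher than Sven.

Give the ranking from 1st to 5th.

Vera, Jamal, Keanu, Sven, Hollis

From clue 1: Keanu is in {1,2,3,4}.
From clues 1–2: Keanu is in {1,2,3}.
From clues 1–3: Hollis → rank 5.
From clues 1–4: Vera → rank 1.
From clues 1–5: Jamal → rank 2, Keanu → rank 3, Sven → rank 4.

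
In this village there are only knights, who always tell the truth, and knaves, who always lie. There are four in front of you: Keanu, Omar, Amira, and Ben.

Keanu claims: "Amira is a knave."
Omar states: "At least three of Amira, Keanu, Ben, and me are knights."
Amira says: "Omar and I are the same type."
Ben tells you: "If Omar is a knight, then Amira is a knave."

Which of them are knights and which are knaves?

Keanu: knight, Omar: knight, Amira: knave, Ben: knight

Consider Keanu. Suppose Keanu is a knave.
Then no assignment of the remaining roles makes every statement match its speaker's type — contradiction.
So Keanu is a knight.
Consider Omar. Suppose Omar is a knave.
Then whichever role Amira has, Amira's statement has the wrong truth value — contradiction.
So Omar is a knight.
Consider Amira. Suppose Amira is a knight.
Then Keanu's statement comes out false, contradicting Keanu being a knight.
So Amira is a knave.
With that fixed, Ben's statement is true, so Ben is a knight.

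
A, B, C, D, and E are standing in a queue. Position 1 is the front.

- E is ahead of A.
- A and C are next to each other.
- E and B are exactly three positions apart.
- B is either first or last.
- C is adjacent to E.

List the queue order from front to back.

D, E, C, A, B

From clue 1: A is in {2,3,4,5}.
From clues 1–2: E is in {1,2,3}.
From clues 1–3: B is in {4,5}.
From clues 1–4: D → position 1, E → position 2, B → position 5.
From clues 1–5: C → position 3, A → position 4.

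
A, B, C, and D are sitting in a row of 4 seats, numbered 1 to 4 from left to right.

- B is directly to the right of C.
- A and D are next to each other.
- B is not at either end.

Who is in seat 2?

With clues 1–2, C is ruled out for seat 2.
With clues 1–3, A and D are ruled out for seat 2.
So seat 2 is B.

B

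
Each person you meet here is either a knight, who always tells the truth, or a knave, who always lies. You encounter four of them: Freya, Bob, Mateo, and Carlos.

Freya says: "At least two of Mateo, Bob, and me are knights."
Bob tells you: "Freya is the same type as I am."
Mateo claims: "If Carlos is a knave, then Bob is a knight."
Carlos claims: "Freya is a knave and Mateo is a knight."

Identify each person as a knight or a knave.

Consider Freya. Suppose Freya is a knave.
Then whichever role Bob has, Bob's statement has the wrong truth value — contradiction.
So Freya is a knight.
With that fixed, Carlos's statement is false, so Carlos is a knave.
Consider Bob. Suppose Bob is a knave.
Then no assignment of the remaining roles makes every statement match its speaker's type — contradiction.
So Bob is a knight.
With that fixed, Mateo's statement is true, so Mateo is a knight.

Freya: knight, Bob: knight, Mateo: knight, Carlos: knave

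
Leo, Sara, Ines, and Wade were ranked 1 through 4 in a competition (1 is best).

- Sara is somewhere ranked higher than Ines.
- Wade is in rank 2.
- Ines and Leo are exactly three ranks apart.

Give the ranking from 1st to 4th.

From clue 1: Sara is in {1,2,3}.
From clues 1–2: Wade → rank 2.
From clues 1–3: Leo → rank 1, Sara → rank 3, Ines → rank 4.

Leo, Wade, Sara, Ines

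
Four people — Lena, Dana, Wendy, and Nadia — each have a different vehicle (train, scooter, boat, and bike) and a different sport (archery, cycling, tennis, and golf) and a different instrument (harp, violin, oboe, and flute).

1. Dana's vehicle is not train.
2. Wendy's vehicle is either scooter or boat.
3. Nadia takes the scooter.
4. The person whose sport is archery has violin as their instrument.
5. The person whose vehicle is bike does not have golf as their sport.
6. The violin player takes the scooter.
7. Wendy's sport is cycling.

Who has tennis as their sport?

Dana

With clues 1–6, Nadia is impossible for the one with sport tennis.
With clues 1–7, Lena and Wendy are impossible for the one with sport tennis.
That leaves Dana.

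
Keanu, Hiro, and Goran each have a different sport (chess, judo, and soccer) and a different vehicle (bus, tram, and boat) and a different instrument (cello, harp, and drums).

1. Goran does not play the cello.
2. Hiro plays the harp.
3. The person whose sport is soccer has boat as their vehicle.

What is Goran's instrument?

drums

Clue 1 rules out cello for Goran's instrument.
With clues 1–2, harp is impossible for Goran's instrument.
That leaves drums.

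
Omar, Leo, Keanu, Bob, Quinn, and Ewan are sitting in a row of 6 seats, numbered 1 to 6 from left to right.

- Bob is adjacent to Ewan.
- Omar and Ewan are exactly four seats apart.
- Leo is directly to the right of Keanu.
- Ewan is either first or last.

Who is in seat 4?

With clues 1–2, Ewan and Omar are ruled out for seat 4.
With clues 1–4, Bob, Keanu, and Quinn are ruled out for seat 4.
So seat 4 is Leo.

Leo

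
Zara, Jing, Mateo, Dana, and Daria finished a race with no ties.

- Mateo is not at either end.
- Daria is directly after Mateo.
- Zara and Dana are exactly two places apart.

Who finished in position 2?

Jing

With clues 1–2, Daria is ruled out for place 2.
With clues 1–3, Dana, Mateo, and Zara are ruled out for place 2.
So place 2 is Jing.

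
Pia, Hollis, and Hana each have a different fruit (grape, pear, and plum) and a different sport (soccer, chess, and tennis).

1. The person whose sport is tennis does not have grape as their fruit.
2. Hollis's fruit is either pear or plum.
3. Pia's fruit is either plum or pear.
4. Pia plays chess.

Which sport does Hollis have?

With clues 1–4, chess and soccer are impossible for Hollis's sport.
That leaves tennis.

tennis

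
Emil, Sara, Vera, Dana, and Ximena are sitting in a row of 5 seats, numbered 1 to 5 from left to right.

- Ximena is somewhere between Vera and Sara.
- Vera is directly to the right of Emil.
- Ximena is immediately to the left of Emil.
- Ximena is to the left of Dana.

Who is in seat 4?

Vera

With clues 1–3, Dana, Sara, and Ximena are ruled out for seat 4.
With clues 1–4, Emil is ruled out for seat 4.
So seat 4 is Vera.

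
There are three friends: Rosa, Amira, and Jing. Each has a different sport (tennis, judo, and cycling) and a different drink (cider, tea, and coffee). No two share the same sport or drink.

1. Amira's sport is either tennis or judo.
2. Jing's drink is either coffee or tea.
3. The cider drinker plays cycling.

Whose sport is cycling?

Clue 1 rules out Amira for the one with sport cycling.
With clues 1–3, Jing is impossible for the one with sport cycling.
That leaves Rosa.

Rosa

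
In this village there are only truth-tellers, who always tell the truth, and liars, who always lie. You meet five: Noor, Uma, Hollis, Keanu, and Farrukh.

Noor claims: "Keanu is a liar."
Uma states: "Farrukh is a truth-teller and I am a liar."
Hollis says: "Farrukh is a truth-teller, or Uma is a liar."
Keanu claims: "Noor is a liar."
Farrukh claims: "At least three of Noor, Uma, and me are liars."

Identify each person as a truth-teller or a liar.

Consider Noor. Suppose Noor is a liar.
Then no assignment of the remaining roles makes every statement match its speaker's type — contradiction.
So Noor is a truth-teller.
With that fixed, Keanu's statement is false, so Keanu is a liar.
With that fixed, Farrukh's statement is false, so Farrukh is a liar.
With that fixed, Uma's statement is false, so Uma is a liar.
With that fixed, Hollis's statement is true, so Hollis is a truth-teller.

Noor: truth-teller, Uma: liar, Hollis: truth-teller, Keanu: liar, Farrukh: liar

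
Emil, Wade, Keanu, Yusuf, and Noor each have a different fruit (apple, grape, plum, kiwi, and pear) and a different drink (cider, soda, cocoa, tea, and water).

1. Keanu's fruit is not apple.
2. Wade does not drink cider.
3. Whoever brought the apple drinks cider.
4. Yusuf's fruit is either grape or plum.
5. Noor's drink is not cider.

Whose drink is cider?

With clues 1–2, Wade is impossible for the one with drink cider.
With clues 1–3, Keanu is impossible for the one with drink cider.
With clues 1–4, Yusuf is impossible for the one with drink cider.
With clues 1–5, Noor is impossible for the one with drink cider.
That leaves Emil.

Emil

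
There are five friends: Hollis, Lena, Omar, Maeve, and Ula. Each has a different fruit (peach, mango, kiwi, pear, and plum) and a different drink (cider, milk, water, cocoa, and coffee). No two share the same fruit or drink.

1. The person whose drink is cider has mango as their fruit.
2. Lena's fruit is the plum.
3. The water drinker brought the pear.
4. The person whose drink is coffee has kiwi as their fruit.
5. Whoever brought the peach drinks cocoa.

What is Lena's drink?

milk

With clues 1–2, cider is impossible for Lena's drink.
With clues 1–3, water is impossible for Lena's drink.
With clues 1–4, coffee is impossible for Lena's drink.
With clues 1–5, cocoa is impossible for Lena's drink.
That leaves milk.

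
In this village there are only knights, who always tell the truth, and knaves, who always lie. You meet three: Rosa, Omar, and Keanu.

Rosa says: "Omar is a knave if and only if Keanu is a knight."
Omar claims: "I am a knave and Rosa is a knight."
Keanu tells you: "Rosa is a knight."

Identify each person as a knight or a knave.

Consider Rosa. Suppose Rosa is a knight.
Then whichever role Omar has, Omar's statement has the wrong truth value — contradiction.
So Rosa is a knave.
With that fixed, Omar's statement is false, so Omar is a knave.
With that fixed, Keanu's statement is false, so Keanu is a knave.

Rosa: knave, Omar: knave, Keanu: knave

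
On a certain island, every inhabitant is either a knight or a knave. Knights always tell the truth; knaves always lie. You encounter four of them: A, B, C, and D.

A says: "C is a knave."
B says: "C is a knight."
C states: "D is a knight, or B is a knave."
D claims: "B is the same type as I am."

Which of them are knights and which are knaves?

A: knave, B: knight, C: knight, D: knight

Consider A. Suppose A is a knight.
Then no assignment of the remaining roles makes every statement match its speaker's type — contradiction.
So A is a knave.
Consider B. Suppose B is a knave.
Then whichever role D has, D's statement has the wrong truth value — contradiction.
So B is a knight.
Consider C. Suppose C is a knave.
Then A's statement comes out true, contradicting A being a knave.
So C is a knight.
Consider D. Suppose D is a knave.
Then C's statement comes out false, contradicting C being a knight.
So D is a knight.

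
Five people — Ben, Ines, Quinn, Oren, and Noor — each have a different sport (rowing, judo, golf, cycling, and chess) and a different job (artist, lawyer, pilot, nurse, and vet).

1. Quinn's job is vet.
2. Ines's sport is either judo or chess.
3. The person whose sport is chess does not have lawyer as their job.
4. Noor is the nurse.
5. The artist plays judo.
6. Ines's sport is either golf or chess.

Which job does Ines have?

pilot

Clue 1 rules out vet for Ines's job.
With clues 1–4, nurse is impossible for Ines's job.
With clues 1–5, lawyer is impossible for Ines's job.
With clues 1–6, artist is impossible for Ines's job.
That leaves pilot.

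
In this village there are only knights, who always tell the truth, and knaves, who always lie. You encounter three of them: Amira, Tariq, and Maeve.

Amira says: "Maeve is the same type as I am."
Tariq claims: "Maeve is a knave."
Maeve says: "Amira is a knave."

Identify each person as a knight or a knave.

Consider Amira. Suppose Amira is a knight.
Then no assignment of the remaining roles makes every statement match its speaker's type — contradiction.
So Amira is a knave.
With that fixed, Maeve's statement is true, so Maeve is a knight.
With that fixed, Tariq's statement is false, so Tariq is a knave.

Amira: knave, Tariq: knave, Maeve: knight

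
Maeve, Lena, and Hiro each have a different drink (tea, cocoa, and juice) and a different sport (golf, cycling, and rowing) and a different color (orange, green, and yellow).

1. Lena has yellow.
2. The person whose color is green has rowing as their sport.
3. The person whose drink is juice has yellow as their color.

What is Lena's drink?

juice

With clues 1–3, cocoa and tea are impossible for Lena's drink.
That leaves juice.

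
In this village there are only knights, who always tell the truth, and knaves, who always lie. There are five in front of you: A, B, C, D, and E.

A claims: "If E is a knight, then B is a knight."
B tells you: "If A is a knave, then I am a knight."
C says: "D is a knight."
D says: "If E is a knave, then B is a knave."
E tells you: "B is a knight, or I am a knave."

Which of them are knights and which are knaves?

A: knight, B: knight, C: knight, D: knight, E: knight

Consider A. Suppose A is a knave.
Then no assignment of the remaining roles makes every statement match its speaker's type — contradiction.
So A is a knight.
With that fixed, B's statement is true, so B is a knight.
With that fixed, E's statement is true, so E is a knight.
With that fixed, D's statement is true, so D is a knight.
With that fixed, C's statement is true, so C is a knight.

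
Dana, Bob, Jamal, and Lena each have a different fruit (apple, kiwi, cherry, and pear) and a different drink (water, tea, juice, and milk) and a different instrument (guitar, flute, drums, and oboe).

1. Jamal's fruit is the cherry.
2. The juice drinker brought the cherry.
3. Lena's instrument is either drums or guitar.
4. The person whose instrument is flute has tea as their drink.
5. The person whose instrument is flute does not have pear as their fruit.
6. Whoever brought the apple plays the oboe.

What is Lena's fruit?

pear

Clue 1 rules out cherry for Lena's fruit.
With clues 1–6, apple and kiwi are impossible for Lena's fruit.
That leaves pear.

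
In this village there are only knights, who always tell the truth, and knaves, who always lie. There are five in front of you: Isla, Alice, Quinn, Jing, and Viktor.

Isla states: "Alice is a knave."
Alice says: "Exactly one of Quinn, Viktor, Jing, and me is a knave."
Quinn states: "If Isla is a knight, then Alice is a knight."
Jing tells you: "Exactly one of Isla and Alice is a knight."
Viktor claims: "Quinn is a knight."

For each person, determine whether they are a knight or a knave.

Isla: knight, Alice: knave, Quinn: knave, Jing: knight, Viktor: knave

Consider Isla. Suppose Isla is a knave.
Then no assignment of the remaining roles makes every statement match its speaker's type — contradiction.
So Isla is a knight.
Consider Alice. Suppose Alice is a knight.
Then Isla's statement comes out false, contradicting Isla being a knight.
So Alice is a knave.
With that fixed, Quinn's statement is false, so Quinn is a knave.
With that fixed, Jing's statement is true, so Jing is a knight.
With that fixed, Viktor's statement is false, so Viktor is a knave.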